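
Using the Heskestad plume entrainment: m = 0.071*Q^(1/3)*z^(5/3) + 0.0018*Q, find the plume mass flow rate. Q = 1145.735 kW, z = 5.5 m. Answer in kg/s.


Q^(1/3) = 10.464
z^(5/3) = 17.137
First term = 0.071 * 10.464 * 17.137 = 12.732
Second term = 0.0018 * 1145.735 = 2.0623
m = 14.794 kg/s

14.794 kg/s


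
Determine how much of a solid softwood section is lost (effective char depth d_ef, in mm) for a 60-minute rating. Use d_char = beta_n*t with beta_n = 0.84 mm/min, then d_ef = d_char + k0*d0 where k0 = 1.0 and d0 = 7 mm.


d_char = 0.84 * 60 = 50.4 mm
d_ef = 50.4 + 1.0*7 = 57.4 mm

57.4 mm


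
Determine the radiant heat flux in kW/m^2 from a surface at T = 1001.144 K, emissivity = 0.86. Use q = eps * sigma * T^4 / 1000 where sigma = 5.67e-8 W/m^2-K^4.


T^4 = 1.0046e+12
q = 0.86 * 5.67e-8 * 1.0046e+12 / 1000 = 48.986 kW/m^2

48.986 kW/m^2


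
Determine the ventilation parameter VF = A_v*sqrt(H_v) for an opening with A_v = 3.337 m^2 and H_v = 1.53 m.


sqrt(H_v) = 1.2369
VF = 3.337 * 1.2369 = 4.1276 m^(5/2)

4.1276 m^(5/2)


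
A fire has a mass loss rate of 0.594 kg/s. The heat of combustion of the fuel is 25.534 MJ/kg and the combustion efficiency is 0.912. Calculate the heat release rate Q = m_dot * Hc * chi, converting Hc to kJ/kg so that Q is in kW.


Hc = 25.534 MJ/kg = 25.534 * 1000 kJ/kg = 25534 kJ/kg
Q = 0.594 kg/s * 25534 kJ/kg * 0.912 = 13832 kW

13832 kW


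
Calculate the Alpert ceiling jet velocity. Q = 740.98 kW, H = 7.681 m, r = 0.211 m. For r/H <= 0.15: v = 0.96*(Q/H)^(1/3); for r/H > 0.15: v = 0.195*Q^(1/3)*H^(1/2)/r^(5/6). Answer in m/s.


r/H = 0.211 / 7.681 = 0.027470
r/H <= 0.15, so v = 0.96*(Q/H)^(1/3)
Q/H = 96.469
(Q/H)^(1/3) = 4.5863
v = 0.96 * 4.5863 = 4.4029 m/s

4.4029 m/s


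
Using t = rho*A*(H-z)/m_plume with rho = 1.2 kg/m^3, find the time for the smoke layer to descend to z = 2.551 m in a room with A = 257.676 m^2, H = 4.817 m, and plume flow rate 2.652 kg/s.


H - z = 2.266 m
t = 1.2 * 257.676 * 2.266 / 2.652 = 264.21 s

264.21 s


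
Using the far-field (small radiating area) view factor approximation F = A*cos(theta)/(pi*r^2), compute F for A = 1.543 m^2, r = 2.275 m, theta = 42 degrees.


cos(42 deg) = 0.74314
pi*r^2 = 16.260
F = 1.543 * 0.74314 / 16.260 = 0.070522

0.070522


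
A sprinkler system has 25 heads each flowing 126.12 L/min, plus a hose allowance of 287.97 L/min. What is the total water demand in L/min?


Sprinkler demand = 25 * 126.12 = 3153 L/min
Total = 3153 + 287.97 = 3440.97 L/min

3440.97 L/min


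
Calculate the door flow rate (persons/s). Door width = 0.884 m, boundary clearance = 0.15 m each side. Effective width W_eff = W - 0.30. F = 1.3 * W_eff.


W_eff = 0.884 - 0.30 = 0.584 m
F = 1.3 * 0.584 = 0.75920 persons/s

0.75920 persons/s


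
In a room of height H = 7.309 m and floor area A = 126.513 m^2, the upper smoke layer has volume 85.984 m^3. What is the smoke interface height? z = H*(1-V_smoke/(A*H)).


V/(A*H) = 0.092987
1 - 0.092987 = 0.90701
z = 7.309 * 0.90701 = 6.6294 m

6.6294 m


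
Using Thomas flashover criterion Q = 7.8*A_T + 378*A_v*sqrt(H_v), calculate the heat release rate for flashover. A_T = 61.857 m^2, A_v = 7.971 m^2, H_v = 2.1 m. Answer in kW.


7.8*A_T = 482.48
sqrt(H_v) = 1.4491
378*A_v*sqrt(H_v) = 4366.3
Q = 482.48 + 4366.3 = 4848.8 kW

4848.8 kW


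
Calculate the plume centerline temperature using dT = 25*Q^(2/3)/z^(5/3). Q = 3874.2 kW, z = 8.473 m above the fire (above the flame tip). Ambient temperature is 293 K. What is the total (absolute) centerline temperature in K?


Q^(2/3) = 246.67
z^(5/3) = 35.215
dT = 25 * 246.67 / 35.215 = 175.12 K
T = 293 + 175.12 = 468.12 K

468.12 K


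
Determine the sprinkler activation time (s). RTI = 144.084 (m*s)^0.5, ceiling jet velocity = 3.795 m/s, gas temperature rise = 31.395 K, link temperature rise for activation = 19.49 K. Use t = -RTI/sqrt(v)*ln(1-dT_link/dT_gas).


dT_link/dT_gas = 0.62080
ln(1 - 0.62080) = -0.96969
t = -144.084 / sqrt(3.795) * -0.96969 = 71.720 s

71.720 s


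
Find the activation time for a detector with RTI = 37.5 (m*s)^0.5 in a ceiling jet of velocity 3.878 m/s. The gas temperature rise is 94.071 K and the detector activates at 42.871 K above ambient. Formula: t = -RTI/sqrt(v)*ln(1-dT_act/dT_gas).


dT_act/dT_gas = 0.45573
ln(1 - 0.45573) = -0.60831
t = -37.5 / sqrt(3.878) * -0.60831 = 11.584 s

11.584 s


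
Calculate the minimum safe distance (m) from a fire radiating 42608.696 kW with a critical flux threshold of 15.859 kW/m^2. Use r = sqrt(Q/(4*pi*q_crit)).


4*pi*q_crit = 199.29
Q/(4*pi*q_crit) = 213.80
r = sqrt(213.80) = 14.622 m

14.622 m


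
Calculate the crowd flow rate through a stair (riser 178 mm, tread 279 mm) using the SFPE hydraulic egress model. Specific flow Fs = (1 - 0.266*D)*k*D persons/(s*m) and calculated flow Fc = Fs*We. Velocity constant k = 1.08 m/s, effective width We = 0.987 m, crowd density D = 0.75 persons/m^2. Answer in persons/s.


1 - 0.266*D = 1 - 0.266*0.75 = 0.80050
Fs = 0.80050 * 1.08 * 0.75 = 0.64841 persons/(s*m)
Fc = 0.64841 * 0.987 = 0.63998 persons/s

0.63998 persons/s


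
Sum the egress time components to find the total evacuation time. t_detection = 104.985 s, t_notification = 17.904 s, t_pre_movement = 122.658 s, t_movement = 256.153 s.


Total = 104.985 + 17.904 + 122.658 + 256.153 = 501.7 s

501.7 s


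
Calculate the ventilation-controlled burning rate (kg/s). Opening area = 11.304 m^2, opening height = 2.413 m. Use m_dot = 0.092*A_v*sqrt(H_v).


sqrt(H_v) = 1.5534
m_dot = 0.092 * 11.304 * 1.5534 = 1.6155 kg/s

1.6155 kg/s


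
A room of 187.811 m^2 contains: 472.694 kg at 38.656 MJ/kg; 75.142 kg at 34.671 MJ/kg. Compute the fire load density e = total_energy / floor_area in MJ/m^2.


Total energy = 472.694*38.656 + 75.142*34.671
= 18272.46 + 2605.248
= 20877.71 MJ
e = 20877.71 / 187.811 = 111.16 MJ/m^2

111.16 MJ/m^2


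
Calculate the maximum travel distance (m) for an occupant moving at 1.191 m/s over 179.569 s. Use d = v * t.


d = 1.191 * 179.569 = 213.87 m

213.87 m


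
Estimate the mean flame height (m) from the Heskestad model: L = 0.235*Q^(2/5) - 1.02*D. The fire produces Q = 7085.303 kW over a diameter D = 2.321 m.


Q^(2/5) = 34.685
0.235 * Q^(2/5) = 8.1510
1.02 * D = 2.3674
L = 5.7836 m

5.7836 m


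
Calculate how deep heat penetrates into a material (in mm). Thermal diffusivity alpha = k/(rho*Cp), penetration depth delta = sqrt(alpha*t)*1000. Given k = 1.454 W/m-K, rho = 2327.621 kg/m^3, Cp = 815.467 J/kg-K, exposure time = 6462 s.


alpha = 1.454 / (2327.621 * 815.467) = 7.6603e-07 m^2/s
alpha * t = 0.0049501
delta = sqrt(0.0049501) * 1000 = 70.357 mm

70.357 mm


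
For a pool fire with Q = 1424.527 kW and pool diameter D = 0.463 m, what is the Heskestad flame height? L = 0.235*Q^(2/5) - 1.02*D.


Q^(2/5) = 18.259
0.235 * Q^(2/5) = 4.2908
1.02 * D = 0.47226
L = 3.8185 m

3.8185 m


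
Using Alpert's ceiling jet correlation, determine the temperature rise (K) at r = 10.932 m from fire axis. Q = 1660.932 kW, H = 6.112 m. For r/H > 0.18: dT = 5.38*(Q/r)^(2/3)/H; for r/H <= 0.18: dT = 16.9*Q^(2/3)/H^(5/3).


r/H = 10.932 / 6.112 = 1.7886
r/H > 0.18, so dT = 5.38*(Q/r)^(2/3)/H
Q/r = 151.93
(Q/r)^(2/3) = 28.473
dT = 5.38 * 28.473 / 6.112 = 25.063 K

25.063 K


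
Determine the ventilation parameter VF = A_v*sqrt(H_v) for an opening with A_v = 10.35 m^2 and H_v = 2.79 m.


sqrt(H_v) = 1.6703
VF = 10.35 * 1.6703 = 17.288 m^(5/2)

17.288 m^(5/2)


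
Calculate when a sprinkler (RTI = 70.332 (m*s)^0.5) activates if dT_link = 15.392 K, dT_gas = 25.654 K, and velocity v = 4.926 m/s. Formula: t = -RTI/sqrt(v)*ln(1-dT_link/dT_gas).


dT_link/dT_gas = 0.59998
ln(1 - 0.59998) = -0.91625
t = -70.332 / sqrt(4.926) * -0.91625 = 29.035 s

29.035 s


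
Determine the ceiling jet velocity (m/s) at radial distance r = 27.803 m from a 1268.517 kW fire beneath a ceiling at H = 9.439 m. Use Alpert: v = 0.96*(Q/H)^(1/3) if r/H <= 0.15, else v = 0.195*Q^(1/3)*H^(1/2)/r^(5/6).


r/H = 27.803 / 9.439 = 2.9455
r/H > 0.15, so v = 0.195*Q^(1/3)*H^(1/2)/r^(5/6)
Q^(1/3) = 10.825
H^(1/2) = 3.0723
r^(5/6) = 15.974
v = 0.195 * 10.825 * 3.0723 / 15.974 = 0.40599 m/s

0.40599 m/s


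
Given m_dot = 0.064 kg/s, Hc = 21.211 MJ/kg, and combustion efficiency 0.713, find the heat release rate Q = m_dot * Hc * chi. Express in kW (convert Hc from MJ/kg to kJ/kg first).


Hc = 21.211 MJ/kg = 21.211 * 1000 kJ/kg = 21211 kJ/kg
Q = 0.064 kg/s * 21211 kJ/kg * 0.713 = 967.90 kW

967.90 kW


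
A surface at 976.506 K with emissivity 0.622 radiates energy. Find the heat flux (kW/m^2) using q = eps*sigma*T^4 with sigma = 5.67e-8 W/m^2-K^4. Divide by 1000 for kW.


T^4 = 9.0928e+11
q = 0.622 * 5.67e-8 * 9.0928e+11 / 1000 = 32.068 kW/m^2

32.068 kW/m^2


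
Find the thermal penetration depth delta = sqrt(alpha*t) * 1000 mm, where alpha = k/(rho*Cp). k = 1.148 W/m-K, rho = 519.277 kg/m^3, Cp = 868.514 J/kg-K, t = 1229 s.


alpha = 1.148 / (519.277 * 868.514) = 2.5455e-06 m^2/s
alpha * t = 0.0031284
delta = sqrt(0.0031284) * 1000 = 55.932 mm

55.932 mm


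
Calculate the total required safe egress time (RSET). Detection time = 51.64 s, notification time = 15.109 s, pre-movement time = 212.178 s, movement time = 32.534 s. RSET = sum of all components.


Total = 51.64 + 15.109 + 212.178 + 32.534 = 311.461 s

311.461 s


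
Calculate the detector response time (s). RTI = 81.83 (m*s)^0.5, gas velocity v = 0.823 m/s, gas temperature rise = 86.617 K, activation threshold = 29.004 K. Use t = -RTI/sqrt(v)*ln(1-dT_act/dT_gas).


dT_act/dT_gas = 0.33485
ln(1 - 0.33485) = -0.40775
t = -81.83 / sqrt(0.823) * -0.40775 = 36.779 s

36.779 s


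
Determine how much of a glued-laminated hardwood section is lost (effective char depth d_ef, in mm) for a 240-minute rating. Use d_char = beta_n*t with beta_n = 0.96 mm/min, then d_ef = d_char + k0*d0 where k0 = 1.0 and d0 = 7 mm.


d_char = 0.96 * 240 = 230.4 mm
d_ef = 230.4 + 1.0*7 = 237.4 mm

237.4 mm


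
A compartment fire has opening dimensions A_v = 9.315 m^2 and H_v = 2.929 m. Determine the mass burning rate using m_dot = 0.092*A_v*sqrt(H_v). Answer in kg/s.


sqrt(H_v) = 1.7114
m_dot = 0.092 * 9.315 * 1.7114 = 1.4667 kg/s

1.4667 kg/s


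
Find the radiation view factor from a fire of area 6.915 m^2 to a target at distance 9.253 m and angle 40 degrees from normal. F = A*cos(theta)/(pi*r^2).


cos(40 deg) = 0.76604
pi*r^2 = 268.98
F = 6.915 * 0.76604 / 268.98 = 0.019694

0.019694


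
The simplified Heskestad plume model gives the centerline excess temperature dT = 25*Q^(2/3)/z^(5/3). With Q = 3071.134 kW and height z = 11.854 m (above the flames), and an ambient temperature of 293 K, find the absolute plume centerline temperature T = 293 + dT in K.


Q^(2/3) = 211.28
z^(5/3) = 61.628
dT = 25 * 211.28 / 61.628 = 85.710 K
T = 293 + 85.710 = 378.71 K

378.71 K


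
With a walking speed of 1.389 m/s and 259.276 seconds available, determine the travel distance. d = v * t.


d = 1.389 * 259.276 = 360.13 m

360.13 m


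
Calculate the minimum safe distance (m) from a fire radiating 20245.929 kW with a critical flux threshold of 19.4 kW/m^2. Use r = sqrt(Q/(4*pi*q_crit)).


4*pi*q_crit = 243.79
Q/(4*pi*q_crit) = 83.047
r = sqrt(83.047) = 9.1130 m

9.1130 m


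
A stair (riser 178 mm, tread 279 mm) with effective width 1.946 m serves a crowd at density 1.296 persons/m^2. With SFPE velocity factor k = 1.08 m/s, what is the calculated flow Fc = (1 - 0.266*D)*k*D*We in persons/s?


1 - 0.266*D = 1 - 0.266*1.296 = 0.65526
Fs = 0.65526 * 1.08 * 1.296 = 0.91716 persons/(s*m)
Fc = 0.91716 * 1.946 = 1.7848 persons/s

1.7848 persons/s


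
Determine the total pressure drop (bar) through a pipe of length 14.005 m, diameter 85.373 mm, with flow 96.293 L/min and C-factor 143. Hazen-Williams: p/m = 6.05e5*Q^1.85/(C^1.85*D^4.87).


Q^1.85 = 4673.6
C^1.85 = 9713.4
D^4.87 = 2.5441e+09
p/m = 0.00011442 bar/m
p_total = 0.00011442 * 14.005 = 0.0016025 bar

0.0016025 bar


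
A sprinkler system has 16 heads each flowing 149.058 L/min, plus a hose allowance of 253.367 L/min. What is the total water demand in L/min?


Sprinkler demand = 16 * 149.058 = 2384.928 L/min
Total = 2384.928 + 253.367 = 2638.295 L/min

2638.295 L/min


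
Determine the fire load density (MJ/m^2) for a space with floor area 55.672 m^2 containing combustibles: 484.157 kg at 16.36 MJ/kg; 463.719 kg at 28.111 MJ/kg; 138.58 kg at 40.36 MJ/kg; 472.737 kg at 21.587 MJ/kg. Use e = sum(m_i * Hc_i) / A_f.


Total energy = 484.157*16.36 + 463.719*28.111 + 138.58*40.36 + 472.737*21.587
= 7920.809 + 13035.60 + 5593.089 + 10204.97
= 36754.48 MJ
e = 36754.48 / 55.672 = 660.20 MJ/m^2

660.20 MJ/m^2


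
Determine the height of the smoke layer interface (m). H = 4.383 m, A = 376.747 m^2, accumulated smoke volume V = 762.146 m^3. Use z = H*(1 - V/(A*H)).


V/(A*H) = 0.46155
1 - 0.46155 = 0.53845
z = 4.383 * 0.53845 = 2.3600 m

2.3600 m


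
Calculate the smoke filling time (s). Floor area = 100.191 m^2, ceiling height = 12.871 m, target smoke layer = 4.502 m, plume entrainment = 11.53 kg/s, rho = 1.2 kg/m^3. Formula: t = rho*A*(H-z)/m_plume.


H - z = 8.369 m
t = 1.2 * 100.191 * 8.369 / 11.53 = 87.268 s

87.268 s


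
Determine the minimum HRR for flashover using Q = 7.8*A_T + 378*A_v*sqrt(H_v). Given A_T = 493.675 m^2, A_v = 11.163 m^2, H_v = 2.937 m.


7.8*A_T = 3850.665
sqrt(H_v) = 1.7138
378*A_v*sqrt(H_v) = 7231.4
Q = 3850.665 + 7231.4 = 11082 kW

11082 kW


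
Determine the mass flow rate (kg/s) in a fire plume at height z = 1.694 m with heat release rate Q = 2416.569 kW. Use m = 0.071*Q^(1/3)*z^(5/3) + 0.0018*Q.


Q^(1/3) = 13.419
z^(5/3) = 2.4073
First term = 0.071 * 13.419 * 2.4073 = 2.2936
Second term = 0.0018 * 2416.569 = 4.3498
m = 6.6434 kg/s

6.6434 kg/s


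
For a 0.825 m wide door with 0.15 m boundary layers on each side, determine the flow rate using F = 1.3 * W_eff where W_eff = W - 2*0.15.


W_eff = 0.825 - 0.30 = 0.525 m
F = 1.3 * 0.525 = 0.68250 persons/s

0.68250 persons/s


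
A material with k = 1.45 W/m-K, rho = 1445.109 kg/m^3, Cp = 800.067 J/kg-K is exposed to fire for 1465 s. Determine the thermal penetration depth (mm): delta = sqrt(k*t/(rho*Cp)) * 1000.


alpha = 1.45 / (1445.109 * 800.067) = 1.2541e-06 m^2/s
alpha * t = 0.0018373
delta = sqrt(0.0018373) * 1000 = 42.864 mm

42.864 mm


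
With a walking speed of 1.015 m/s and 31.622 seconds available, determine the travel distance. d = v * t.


d = 1.015 * 31.622 = 32.096 m

32.096 m


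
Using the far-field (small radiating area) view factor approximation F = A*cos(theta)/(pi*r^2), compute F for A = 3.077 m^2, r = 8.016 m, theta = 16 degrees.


cos(16 deg) = 0.96126
pi*r^2 = 201.87
F = 3.077 * 0.96126 / 201.87 = 0.014652

0.014652


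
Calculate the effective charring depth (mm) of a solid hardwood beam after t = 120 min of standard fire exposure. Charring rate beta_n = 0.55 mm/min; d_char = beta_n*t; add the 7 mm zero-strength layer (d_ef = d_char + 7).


d_char = 0.55 * 120 = 66 mm
d_ef = 66 + 1.0*7 = 73 mm

73 mm


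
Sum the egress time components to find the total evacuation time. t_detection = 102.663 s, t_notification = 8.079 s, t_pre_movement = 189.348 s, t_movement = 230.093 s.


Total = 102.663 + 8.079 + 189.348 + 230.093 = 530.183 s

530.183 s


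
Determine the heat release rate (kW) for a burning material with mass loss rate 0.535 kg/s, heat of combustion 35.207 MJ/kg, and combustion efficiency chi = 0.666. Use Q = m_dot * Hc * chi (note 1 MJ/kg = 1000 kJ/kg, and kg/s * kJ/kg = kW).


Hc = 35.207 MJ/kg = 35.207 * 1000 kJ/kg = 35207 kJ/kg
Q = 0.535 kg/s * 35207 kJ/kg * 0.666 = 12545 kW

12545 kW


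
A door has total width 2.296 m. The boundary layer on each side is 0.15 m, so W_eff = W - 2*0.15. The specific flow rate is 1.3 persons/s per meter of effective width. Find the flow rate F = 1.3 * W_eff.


W_eff = 2.296 - 0.30 = 1.996 m
F = 1.3 * 1.996 = 2.5948 persons/s

2.5948 persons/s


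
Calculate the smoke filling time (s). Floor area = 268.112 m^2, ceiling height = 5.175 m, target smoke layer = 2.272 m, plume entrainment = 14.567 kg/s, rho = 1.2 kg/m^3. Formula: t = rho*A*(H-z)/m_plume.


H - z = 2.903 m
t = 1.2 * 268.112 * 2.903 / 14.567 = 64.117 s

64.117 s


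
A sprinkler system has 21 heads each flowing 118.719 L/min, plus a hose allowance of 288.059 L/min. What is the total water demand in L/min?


Sprinkler demand = 21 * 118.719 = 2493.099 L/min
Total = 2493.099 + 288.059 = 2781.158 L/min

2781.158 L/min


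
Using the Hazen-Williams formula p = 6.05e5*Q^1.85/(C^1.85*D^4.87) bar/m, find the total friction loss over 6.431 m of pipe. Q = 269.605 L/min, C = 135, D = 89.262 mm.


Q^1.85 = 31394
C^1.85 = 8732.1
D^4.87 = 3.1604e+09
p/m = 0.00068824 bar/m
p_total = 0.00068824 * 6.431 = 0.0044261 bar

0.0044261 bar


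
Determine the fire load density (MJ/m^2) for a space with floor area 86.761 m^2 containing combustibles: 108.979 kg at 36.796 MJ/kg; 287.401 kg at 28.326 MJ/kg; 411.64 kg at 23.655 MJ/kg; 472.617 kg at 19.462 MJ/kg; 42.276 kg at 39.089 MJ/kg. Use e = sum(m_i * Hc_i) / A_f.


Total energy = 108.979*36.796 + 287.401*28.326 + 411.64*23.655 + 472.617*19.462 + 42.276*39.089
= 4009.991 + 8140.921 + 9737.344 + 9198.072 + 1652.527
= 32738.85 MJ
e = 32738.85 / 86.761 = 377.35 MJ/m^2

377.35 MJ/m^2


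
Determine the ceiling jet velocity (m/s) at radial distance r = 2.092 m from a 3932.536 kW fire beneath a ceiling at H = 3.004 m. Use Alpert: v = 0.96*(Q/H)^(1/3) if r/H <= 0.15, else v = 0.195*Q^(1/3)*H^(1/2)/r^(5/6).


r/H = 2.092 / 3.004 = 0.69640
r/H > 0.15, so v = 0.195*Q^(1/3)*H^(1/2)/r^(5/6)
Q^(1/3) = 15.784
H^(1/2) = 1.7332
r^(5/6) = 1.8498
v = 0.195 * 15.784 * 1.7332 / 1.8498 = 2.8839 m/s

2.8839 m/s


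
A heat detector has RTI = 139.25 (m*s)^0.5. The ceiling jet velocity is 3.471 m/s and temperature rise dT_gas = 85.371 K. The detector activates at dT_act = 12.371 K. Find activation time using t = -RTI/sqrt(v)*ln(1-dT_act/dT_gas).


dT_act/dT_gas = 0.14491
ln(1 - 0.14491) = -0.15655
t = -139.25 / sqrt(3.471) * -0.15655 = 11.701 s

11.701 s


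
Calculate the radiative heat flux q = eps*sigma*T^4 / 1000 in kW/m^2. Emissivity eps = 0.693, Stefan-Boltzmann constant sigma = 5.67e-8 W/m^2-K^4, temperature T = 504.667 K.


T^4 = 6.4866e+10
q = 0.693 * 5.67e-8 * 6.4866e+10 / 1000 = 2.5488 kW/m^2

2.5488 kW/m^2


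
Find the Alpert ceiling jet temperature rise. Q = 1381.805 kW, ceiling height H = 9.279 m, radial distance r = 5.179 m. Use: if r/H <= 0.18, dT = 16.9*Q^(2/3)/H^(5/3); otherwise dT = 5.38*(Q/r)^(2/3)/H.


r/H = 5.179 / 9.279 = 0.55814
r/H > 0.18, so dT = 5.38*(Q/r)^(2/3)/H
Q/r = 266.81
(Q/r)^(2/3) = 41.445
dT = 5.38 * 41.445 / 9.279 = 24.030 K

24.030 K


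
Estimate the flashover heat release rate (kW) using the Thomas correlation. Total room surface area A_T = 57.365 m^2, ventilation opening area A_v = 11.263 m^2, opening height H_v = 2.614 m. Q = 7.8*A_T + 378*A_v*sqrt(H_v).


7.8*A_T = 447.447
sqrt(H_v) = 1.6168
378*A_v*sqrt(H_v) = 6883.3
Q = 447.447 + 6883.3 = 7330.8 kW

7330.8 kW


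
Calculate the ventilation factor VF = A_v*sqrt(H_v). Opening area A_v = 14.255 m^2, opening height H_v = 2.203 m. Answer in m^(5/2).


sqrt(H_v) = 1.4843
VF = 14.255 * 1.4843 = 21.158 m^(5/2)

21.158 m^(5/2)


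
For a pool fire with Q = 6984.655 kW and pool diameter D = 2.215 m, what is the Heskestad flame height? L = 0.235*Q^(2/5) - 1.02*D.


Q^(2/5) = 34.487
0.235 * Q^(2/5) = 8.1045
1.02 * D = 2.2593
L = 5.8452 m

5.8452 m


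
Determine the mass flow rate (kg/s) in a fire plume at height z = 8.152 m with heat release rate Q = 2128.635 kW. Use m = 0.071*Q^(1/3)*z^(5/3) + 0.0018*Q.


Q^(1/3) = 12.864
z^(5/3) = 33.020
First term = 0.071 * 12.864 * 33.020 = 30.158
Second term = 0.0018 * 2128.635 = 3.8315
m = 33.989 kg/s

33.989 kg/s


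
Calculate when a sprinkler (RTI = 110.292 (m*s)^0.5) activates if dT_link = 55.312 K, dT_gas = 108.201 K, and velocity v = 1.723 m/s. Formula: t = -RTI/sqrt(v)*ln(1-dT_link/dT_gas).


dT_link/dT_gas = 0.51120
ln(1 - 0.51120) = -0.71580
t = -110.292 / sqrt(1.723) * -0.71580 = 60.144 s

60.144 s


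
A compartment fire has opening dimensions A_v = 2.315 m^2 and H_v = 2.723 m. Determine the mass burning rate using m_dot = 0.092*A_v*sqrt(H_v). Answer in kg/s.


sqrt(H_v) = 1.6502
m_dot = 0.092 * 2.315 * 1.6502 = 0.35145 kg/s

0.35145 kg/s


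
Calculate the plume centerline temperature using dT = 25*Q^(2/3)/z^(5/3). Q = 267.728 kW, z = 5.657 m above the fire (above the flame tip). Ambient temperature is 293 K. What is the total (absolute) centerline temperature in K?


Q^(2/3) = 41.540
z^(5/3) = 17.960
dT = 25 * 41.540 / 17.960 = 57.822 K
T = 293 + 57.822 = 350.82 K

350.82 K


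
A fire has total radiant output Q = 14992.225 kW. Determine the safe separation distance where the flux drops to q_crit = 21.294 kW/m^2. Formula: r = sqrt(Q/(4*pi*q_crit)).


4*pi*q_crit = 267.59
Q/(4*pi*q_crit) = 56.027
r = sqrt(56.027) = 7.4851 m

7.4851 m


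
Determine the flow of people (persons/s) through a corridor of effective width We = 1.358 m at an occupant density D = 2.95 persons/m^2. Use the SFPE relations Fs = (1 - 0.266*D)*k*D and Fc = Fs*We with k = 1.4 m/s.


1 - 0.266*D = 1 - 0.266*2.95 = 0.21530
Fs = 0.21530 * 1.4 * 2.95 = 0.88919 persons/(s*m)
Fc = 0.88919 * 1.358 = 1.2075 persons/s

1.2075 persons/s


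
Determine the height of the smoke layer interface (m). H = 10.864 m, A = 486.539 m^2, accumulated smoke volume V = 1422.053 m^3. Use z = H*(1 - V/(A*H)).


V/(A*H) = 0.26903
1 - 0.26903 = 0.73097
z = 10.864 * 0.73097 = 7.9412 m

7.9412 m


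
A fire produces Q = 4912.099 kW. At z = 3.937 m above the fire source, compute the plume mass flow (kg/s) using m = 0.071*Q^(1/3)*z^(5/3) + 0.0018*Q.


Q^(1/3) = 16.999
z^(5/3) = 9.8162
First term = 0.071 * 16.999 * 9.8162 = 11.847
Second term = 0.0018 * 4912.099 = 8.8418
m = 20.689 kg/s

20.689 kg/s


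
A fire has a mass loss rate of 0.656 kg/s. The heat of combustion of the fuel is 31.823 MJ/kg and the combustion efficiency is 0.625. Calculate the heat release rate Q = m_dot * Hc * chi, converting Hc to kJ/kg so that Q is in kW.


Hc = 31.823 MJ/kg = 31.823 * 1000 kJ/kg = 31823 kJ/kg
Q = 0.656 kg/s * 31823 kJ/kg * 0.625 = 13047.43 kW

13047.43 kW


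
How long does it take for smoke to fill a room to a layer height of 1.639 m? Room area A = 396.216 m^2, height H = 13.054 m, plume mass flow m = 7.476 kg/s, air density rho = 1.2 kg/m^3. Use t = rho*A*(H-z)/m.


H - z = 11.415 m
t = 1.2 * 396.216 * 11.415 / 7.476 = 725.97 s

725.97 s


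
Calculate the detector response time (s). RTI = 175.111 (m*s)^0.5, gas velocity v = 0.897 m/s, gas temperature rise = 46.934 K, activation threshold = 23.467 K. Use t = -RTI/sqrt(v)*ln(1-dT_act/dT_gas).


dT_act/dT_gas = 0.5
ln(1 - 0.5) = -0.69315
t = -175.111 / sqrt(0.897) * -0.69315 = 128.16 s

128.16 s


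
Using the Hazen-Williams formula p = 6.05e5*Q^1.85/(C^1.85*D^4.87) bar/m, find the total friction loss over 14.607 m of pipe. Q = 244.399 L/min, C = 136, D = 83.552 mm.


Q^1.85 = 26181
C^1.85 = 8852.1
D^4.87 = 2.2905e+09
p/m = 0.00078120 bar/m
p_total = 0.00078120 * 14.607 = 0.011411 bar

0.011411 bar


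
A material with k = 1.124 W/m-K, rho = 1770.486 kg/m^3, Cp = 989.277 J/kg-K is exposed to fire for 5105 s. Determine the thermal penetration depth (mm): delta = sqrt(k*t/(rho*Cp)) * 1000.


alpha = 1.124 / (1770.486 * 989.277) = 6.4174e-07 m^2/s
alpha * t = 0.0032761
delta = sqrt(0.0032761) * 1000 = 57.237 mm

57.237 mm


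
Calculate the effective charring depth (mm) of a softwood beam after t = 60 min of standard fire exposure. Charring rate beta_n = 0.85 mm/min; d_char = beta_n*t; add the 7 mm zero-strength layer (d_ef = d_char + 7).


d_char = 0.85 * 60 = 51 mm
d_ef = 51 + 1.0*7 = 58 mm

58 mm


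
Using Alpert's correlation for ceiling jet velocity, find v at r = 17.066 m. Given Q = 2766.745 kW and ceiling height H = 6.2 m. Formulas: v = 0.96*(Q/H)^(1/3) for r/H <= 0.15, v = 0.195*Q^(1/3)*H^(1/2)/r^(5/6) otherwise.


r/H = 17.066 / 6.2 = 2.7526
r/H > 0.15, so v = 0.195*Q^(1/3)*H^(1/2)/r^(5/6)
Q^(1/3) = 14.039
H^(1/2) = 2.4900
r^(5/6) = 10.636
v = 0.195 * 14.039 * 2.4900 / 10.636 = 0.64088 m/s

0.64088 m/s


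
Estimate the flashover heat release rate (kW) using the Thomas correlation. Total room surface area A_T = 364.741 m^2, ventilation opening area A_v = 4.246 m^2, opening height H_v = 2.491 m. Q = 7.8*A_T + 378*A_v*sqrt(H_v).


7.8*A_T = 2845.0
sqrt(H_v) = 1.5783
378*A_v*sqrt(H_v) = 2533.1
Q = 2845.0 + 2533.1 = 5378.1 kW

5378.1 kW


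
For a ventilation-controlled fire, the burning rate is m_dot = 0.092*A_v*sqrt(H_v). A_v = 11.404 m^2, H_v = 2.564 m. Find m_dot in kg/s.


sqrt(H_v) = 1.6012
m_dot = 0.092 * 11.404 * 1.6012 = 1.6800 kg/s

1.6800 kg/s


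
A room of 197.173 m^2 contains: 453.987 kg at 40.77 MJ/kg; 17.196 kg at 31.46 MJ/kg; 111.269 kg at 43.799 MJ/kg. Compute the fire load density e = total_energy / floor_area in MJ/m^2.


Total energy = 453.987*40.77 + 17.196*31.46 + 111.269*43.799
= 18509.05 + 540.9862 + 4873.471
= 23923.51 MJ
e = 23923.51 / 197.173 = 121.33 MJ/m^2

121.33 MJ/m^2


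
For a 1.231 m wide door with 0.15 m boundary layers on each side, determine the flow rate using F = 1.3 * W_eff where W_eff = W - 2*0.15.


W_eff = 1.231 - 0.30 = 0.931 m
F = 1.3 * 0.931 = 1.2103 persons/s

1.2103 persons/s


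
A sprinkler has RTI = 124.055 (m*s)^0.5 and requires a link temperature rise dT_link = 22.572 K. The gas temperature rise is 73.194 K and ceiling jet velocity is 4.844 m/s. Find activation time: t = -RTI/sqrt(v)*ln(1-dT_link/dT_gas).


dT_link/dT_gas = 0.30839
ln(1 - 0.30839) = -0.36873
t = -124.055 / sqrt(4.844) * -0.36873 = 20.783 s

20.783 s


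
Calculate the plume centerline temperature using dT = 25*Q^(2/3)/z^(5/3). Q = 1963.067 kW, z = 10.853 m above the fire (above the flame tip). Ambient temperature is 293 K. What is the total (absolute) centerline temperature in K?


Q^(2/3) = 156.78
z^(5/3) = 53.201
dT = 25 * 156.78 / 53.201 = 73.674 K
T = 293 + 73.674 = 366.67 K

366.67 K


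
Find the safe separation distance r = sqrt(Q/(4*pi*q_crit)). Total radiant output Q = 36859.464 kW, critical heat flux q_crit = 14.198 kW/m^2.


4*pi*q_crit = 178.42
Q/(4*pi*q_crit) = 206.59
r = sqrt(206.59) = 14.373 m

14.373 m


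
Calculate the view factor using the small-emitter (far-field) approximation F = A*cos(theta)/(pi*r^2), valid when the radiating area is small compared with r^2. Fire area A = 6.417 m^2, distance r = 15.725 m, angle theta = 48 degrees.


cos(48 deg) = 0.66913
pi*r^2 = 776.84
F = 6.417 * 0.66913 / 776.84 = 0.0055273

0.0055273


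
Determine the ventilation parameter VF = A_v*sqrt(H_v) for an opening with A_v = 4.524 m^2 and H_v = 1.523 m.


sqrt(H_v) = 1.2341
VF = 4.524 * 1.2341 = 5.5831 m^(5/2)

5.5831 m^(5/2)


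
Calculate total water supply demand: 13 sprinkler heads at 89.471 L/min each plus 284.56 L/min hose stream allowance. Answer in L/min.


Sprinkler demand = 13 * 89.471 = 1163.123 L/min
Total = 1163.123 + 284.56 = 1447.683 L/min

1447.683 L/min


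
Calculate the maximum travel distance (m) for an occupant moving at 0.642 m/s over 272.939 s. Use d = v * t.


d = 0.642 * 272.939 = 175.23 m

175.23 m


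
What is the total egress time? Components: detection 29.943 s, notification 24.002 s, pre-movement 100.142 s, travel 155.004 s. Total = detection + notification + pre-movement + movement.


Total = 29.943 + 24.002 + 100.142 + 155.004 = 309.091 s

309.091 s


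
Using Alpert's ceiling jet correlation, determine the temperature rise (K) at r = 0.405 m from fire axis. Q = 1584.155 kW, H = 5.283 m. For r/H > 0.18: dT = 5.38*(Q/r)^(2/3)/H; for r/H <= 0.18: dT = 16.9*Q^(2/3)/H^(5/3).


r/H = 0.405 / 5.283 = 0.076661
r/H <= 0.18, so dT = 16.9*Q^(2/3)/H^(5/3)
Q^(2/3) = 135.89
H^(5/3) = 16.025
dT = 16.9 * 135.89 / 16.025 = 143.31 K

143.31 K


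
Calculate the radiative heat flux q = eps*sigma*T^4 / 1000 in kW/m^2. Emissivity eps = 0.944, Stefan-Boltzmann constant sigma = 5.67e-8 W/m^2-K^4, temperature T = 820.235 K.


T^4 = 4.5264e+11
q = 0.944 * 5.67e-8 * 4.5264e+11 / 1000 = 24.227 kW/m^2

24.227 kW/m^2


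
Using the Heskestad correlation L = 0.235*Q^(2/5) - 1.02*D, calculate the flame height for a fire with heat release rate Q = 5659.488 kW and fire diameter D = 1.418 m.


Q^(2/5) = 31.704
0.235 * Q^(2/5) = 7.4504
1.02 * D = 1.4464
L = 6.0040 m

6.0040 m


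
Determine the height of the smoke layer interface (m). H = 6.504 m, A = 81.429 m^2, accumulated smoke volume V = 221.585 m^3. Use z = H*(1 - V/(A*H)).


V/(A*H) = 0.41839
1 - 0.41839 = 0.58161
z = 6.504 * 0.58161 = 3.7828 m

3.7828 m


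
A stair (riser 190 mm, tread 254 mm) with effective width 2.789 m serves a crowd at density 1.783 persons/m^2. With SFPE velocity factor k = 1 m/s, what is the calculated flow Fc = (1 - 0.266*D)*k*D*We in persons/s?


1 - 0.266*D = 1 - 0.266*1.783 = 0.52572
Fs = 0.52572 * 1 * 1.783 = 0.93736 persons/(s*m)
Fc = 0.93736 * 2.789 = 2.6143 persons/s

2.6143 persons/s


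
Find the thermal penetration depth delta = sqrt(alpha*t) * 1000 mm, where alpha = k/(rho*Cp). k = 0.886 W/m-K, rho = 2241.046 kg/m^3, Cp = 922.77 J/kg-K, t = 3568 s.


alpha = 0.886 / (2241.046 * 922.77) = 4.2844e-07 m^2/s
alpha * t = 0.0015287
delta = sqrt(0.0015287) * 1000 = 39.098 mm

39.098 mm


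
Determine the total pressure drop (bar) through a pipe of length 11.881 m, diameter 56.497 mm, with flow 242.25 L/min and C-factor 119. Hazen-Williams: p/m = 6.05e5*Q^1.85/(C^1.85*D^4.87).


Q^1.85 = 25757
C^1.85 = 6914.5
D^4.87 = 3.4069e+08
p/m = 0.0066148 bar/m
p_total = 0.0066148 * 11.881 = 0.078591 bar

0.078591 bar


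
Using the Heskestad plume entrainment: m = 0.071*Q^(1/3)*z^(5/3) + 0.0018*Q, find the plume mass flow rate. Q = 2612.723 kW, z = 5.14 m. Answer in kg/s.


Q^(1/3) = 13.773
z^(5/3) = 15.309
First term = 0.071 * 13.773 * 15.309 = 14.970
Second term = 0.0018 * 2612.723 = 4.7029
m = 19.673 kg/s

19.673 kg/s


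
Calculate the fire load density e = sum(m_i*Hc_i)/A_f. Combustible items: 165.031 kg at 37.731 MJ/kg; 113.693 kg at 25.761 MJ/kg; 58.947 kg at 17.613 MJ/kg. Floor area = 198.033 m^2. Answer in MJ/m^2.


Total energy = 165.031*37.731 + 113.693*25.761 + 58.947*17.613
= 6226.785 + 2928.845 + 1038.234
= 10193.86 MJ
e = 10193.86 / 198.033 = 51.476 MJ/m^2

51.476 MJ/m^2


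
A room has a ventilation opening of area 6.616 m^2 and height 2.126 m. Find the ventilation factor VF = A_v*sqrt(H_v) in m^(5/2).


sqrt(H_v) = 1.4581
VF = 6.616 * 1.4581 = 9.6467 m^(5/2)

9.6467 m^(5/2)


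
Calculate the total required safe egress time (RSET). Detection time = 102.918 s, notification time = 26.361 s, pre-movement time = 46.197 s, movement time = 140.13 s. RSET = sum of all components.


Total = 102.918 + 26.361 + 46.197 + 140.13 = 315.606 s

315.606 s


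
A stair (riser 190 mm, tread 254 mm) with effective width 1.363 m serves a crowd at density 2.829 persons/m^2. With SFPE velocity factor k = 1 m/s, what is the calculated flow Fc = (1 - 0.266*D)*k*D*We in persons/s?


1 - 0.266*D = 1 - 0.266*2.829 = 0.24749
Fs = 0.24749 * 1 * 2.829 = 0.70014 persons/(s*m)
Fc = 0.70014 * 1.363 = 0.95429 persons/s

0.95429 persons/s


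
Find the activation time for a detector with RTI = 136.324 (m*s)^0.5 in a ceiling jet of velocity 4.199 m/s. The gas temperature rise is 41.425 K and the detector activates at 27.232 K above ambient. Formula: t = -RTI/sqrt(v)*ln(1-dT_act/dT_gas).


dT_act/dT_gas = 0.65738
ln(1 - 0.65738) = -1.0711
t = -136.324 / sqrt(4.199) * -1.0711 = 71.260 s

71.260 s


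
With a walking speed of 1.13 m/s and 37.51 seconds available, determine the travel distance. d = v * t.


d = 1.13 * 37.51 = 42.386 m

42.386 m


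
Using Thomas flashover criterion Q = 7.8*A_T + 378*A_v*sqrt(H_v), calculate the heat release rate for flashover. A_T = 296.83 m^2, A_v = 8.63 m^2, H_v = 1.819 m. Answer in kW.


7.8*A_T = 2315.274
sqrt(H_v) = 1.3487
378*A_v*sqrt(H_v) = 4399.7
Q = 2315.274 + 4399.7 = 6714.9 kW

6714.9 kW


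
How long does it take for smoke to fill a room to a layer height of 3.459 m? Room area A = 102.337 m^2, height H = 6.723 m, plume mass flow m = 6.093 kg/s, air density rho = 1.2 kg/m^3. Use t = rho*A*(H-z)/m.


H - z = 3.264 m
t = 1.2 * 102.337 * 3.264 / 6.093 = 65.786 s

65.786 s


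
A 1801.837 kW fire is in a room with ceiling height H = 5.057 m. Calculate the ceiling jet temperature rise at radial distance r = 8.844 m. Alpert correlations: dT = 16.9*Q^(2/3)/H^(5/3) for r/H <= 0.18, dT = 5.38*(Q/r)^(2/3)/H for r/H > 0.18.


r/H = 8.844 / 5.057 = 1.7489
r/H > 0.18, so dT = 5.38*(Q/r)^(2/3)/H
Q/r = 203.74
(Q/r)^(2/3) = 34.624
dT = 5.38 * 34.624 / 5.057 = 36.836 K

36.836 K


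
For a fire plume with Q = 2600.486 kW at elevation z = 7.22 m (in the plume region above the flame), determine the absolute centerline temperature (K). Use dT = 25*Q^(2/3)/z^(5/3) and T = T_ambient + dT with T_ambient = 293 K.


Q^(2/3) = 189.11
z^(5/3) = 26.971
dT = 25 * 189.11 / 26.971 = 175.29 K
T = 293 + 175.29 = 468.29 K

468.29 K


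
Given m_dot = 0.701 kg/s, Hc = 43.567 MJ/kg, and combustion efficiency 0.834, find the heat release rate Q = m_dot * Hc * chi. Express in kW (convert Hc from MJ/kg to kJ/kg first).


Hc = 43.567 MJ/kg = 43.567 * 1000 kJ/kg = 43567 kJ/kg
Q = 0.701 kg/s * 43567 kJ/kg * 0.834 = 25471 kW

25471 kW


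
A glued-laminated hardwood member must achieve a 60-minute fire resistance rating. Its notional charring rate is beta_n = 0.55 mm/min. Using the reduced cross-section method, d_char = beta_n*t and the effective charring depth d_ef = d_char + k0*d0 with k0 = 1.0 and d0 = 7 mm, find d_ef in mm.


d_char = 0.55 * 60 = 33 mm
d_ef = 33 + 1.0*7 = 40 mm

40 mm


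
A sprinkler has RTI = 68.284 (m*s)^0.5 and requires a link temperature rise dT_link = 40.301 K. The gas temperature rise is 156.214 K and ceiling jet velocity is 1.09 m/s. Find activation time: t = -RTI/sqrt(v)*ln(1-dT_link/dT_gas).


dT_link/dT_gas = 0.25799
ln(1 - 0.25799) = -0.29839
t = -68.284 / sqrt(1.09) * -0.29839 = 19.516 s

19.516 s


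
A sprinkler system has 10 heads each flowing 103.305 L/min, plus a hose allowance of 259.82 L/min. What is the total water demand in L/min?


Sprinkler demand = 10 * 103.305 = 1033.05 L/min
Total = 1033.05 + 259.82 = 1292.87 L/min

1292.87 L/min


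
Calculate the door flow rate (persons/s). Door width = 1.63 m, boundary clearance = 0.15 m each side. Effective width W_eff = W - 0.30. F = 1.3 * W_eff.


W_eff = 1.63 - 0.30 = 1.33 m
F = 1.3 * 1.33 = 1.729 persons/s

1.729 persons/s


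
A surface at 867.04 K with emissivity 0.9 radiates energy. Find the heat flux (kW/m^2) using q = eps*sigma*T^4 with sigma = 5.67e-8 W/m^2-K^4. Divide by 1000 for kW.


T^4 = 5.6514e+11
q = 0.9 * 5.67e-8 * 5.6514e+11 / 1000 = 28.839 kW/m^2

28.839 kW/m^2


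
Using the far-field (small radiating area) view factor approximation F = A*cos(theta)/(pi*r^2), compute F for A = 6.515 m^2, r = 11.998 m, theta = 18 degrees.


cos(18 deg) = 0.95106
pi*r^2 = 452.24
F = 6.515 * 0.95106 / 452.24 = 0.013701

0.013701


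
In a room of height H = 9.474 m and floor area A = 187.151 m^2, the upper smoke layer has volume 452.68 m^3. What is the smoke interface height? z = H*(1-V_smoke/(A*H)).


V/(A*H) = 0.25531
1 - 0.25531 = 0.74469
z = 9.474 * 0.74469 = 7.0552 m

7.0552 m


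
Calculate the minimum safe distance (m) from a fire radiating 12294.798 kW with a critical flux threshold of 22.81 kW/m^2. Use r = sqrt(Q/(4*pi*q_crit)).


4*pi*q_crit = 286.64
Q/(4*pi*q_crit) = 42.893
r = sqrt(42.893) = 6.5493 m

6.5493 m


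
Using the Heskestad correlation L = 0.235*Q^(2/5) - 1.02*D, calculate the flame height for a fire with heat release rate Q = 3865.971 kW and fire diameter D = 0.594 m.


Q^(2/5) = 27.221
0.235 * Q^(2/5) = 6.3969
1.02 * D = 0.60588
L = 5.7910 m

5.7910 m


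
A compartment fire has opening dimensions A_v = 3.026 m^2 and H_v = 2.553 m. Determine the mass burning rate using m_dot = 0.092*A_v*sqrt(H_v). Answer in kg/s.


sqrt(H_v) = 1.5978
m_dot = 0.092 * 3.026 * 1.5978 = 0.44482 kg/s

0.44482 kg/s


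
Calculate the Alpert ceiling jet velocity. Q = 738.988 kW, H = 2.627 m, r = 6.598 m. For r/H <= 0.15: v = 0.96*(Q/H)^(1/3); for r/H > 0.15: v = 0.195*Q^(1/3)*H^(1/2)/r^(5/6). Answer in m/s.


r/H = 6.598 / 2.627 = 2.5116
r/H > 0.15, so v = 0.195*Q^(1/3)*H^(1/2)/r^(5/6)
Q^(1/3) = 9.0409
H^(1/2) = 1.6208
r^(5/6) = 4.8177
v = 0.195 * 9.0409 * 1.6208 / 4.8177 = 0.59311 m/s

0.59311 m/s


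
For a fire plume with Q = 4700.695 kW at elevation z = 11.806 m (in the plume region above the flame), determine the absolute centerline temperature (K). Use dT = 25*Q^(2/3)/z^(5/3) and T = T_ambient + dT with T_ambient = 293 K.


Q^(2/3) = 280.61
z^(5/3) = 61.212
dT = 25 * 280.61 / 61.212 = 114.61 K
T = 293 + 114.61 = 407.61 K

407.61 K


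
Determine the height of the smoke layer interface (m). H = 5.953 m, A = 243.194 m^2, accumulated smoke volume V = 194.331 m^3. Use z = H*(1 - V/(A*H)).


V/(A*H) = 0.13423
1 - 0.13423 = 0.86577
z = 5.953 * 0.86577 = 5.1539 m

5.1539 m


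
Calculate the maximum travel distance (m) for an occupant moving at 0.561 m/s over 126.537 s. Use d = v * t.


d = 0.561 * 126.537 = 70.987 m

70.987 m


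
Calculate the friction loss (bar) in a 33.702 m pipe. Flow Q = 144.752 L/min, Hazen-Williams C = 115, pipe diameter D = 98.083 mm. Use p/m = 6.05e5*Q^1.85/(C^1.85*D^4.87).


Q^1.85 = 9934.7
C^1.85 = 6490.7
D^4.87 = 5.0011e+09
p/m = 0.00018516 bar/m
p_total = 0.00018516 * 33.702 = 0.0062404 bar

0.0062404 bar


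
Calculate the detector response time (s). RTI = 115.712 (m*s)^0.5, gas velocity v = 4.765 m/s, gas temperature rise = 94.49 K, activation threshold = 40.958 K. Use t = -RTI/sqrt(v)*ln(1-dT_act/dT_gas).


dT_act/dT_gas = 0.43346
ln(1 - 0.43346) = -0.56821
t = -115.712 / sqrt(4.765) * -0.56821 = 30.120 s

30.120 s


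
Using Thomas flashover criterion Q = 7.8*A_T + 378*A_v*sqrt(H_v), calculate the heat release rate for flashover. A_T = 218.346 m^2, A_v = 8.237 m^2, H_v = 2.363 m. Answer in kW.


7.8*A_T = 1703.1
sqrt(H_v) = 1.5372
378*A_v*sqrt(H_v) = 4786.2
Q = 1703.1 + 4786.2 = 6489.3 kW

6489.3 kW


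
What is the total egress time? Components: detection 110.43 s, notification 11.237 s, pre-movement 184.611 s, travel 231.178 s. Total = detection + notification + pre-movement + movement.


Total = 110.43 + 11.237 + 184.611 + 231.178 = 537.456 s

537.456 s


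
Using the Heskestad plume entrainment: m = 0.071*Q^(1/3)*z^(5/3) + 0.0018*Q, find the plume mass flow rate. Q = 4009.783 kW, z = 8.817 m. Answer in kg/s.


Q^(1/3) = 15.887
z^(5/3) = 37.630
First term = 0.071 * 15.887 * 37.630 = 42.446
Second term = 0.0018 * 4009.783 = 7.2176
m = 49.663 kg/s

49.663 kg/s


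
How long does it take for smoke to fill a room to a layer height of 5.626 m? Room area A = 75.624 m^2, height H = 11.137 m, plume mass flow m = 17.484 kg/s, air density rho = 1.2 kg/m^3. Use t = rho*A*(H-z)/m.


H - z = 5.511 m
t = 1.2 * 75.624 * 5.511 / 17.484 = 28.604 s

28.604 s


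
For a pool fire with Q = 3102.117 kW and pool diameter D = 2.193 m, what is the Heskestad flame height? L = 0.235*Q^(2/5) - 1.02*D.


Q^(2/5) = 24.927
0.235 * Q^(2/5) = 5.8578
1.02 * D = 2.2369
L = 3.6209 m

3.6209 m


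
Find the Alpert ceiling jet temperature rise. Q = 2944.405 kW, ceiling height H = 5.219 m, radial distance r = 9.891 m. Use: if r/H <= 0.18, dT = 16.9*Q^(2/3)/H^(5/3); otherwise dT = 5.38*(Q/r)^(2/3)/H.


r/H = 9.891 / 5.219 = 1.8952
r/H > 0.18, so dT = 5.38*(Q/r)^(2/3)/H
Q/r = 297.69
(Q/r)^(2/3) = 44.583
dT = 5.38 * 44.583 / 5.219 = 45.959 K

45.959 K
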